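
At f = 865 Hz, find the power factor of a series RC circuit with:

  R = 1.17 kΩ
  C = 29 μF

Step 1 — Angular frequency: ω = 2π·f = 2π·865 = 5435 rad/s.
Step 2 — Component impedances:
  R: Z = R = 1170 Ω
  C: Z = 1/(jωC) = -j/(ω·C) = 0 - j6.345 Ω
Step 3 — Series combination: Z_total = R + C = 1170 - j6.345 Ω = 1170∠-0.3° Ω.
Step 4 — Power factor: PF = cos(φ) = Re(Z)/|Z| = 1170/1170 = 1.
Step 5 — Type: Im(Z) = -6.345 ⇒ leading (phase φ = -0.3°).

PF = 1 (leading, φ = -0.3°)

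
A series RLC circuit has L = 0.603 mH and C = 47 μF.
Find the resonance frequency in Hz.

Step 1 — Resonance condition Im(Z)=0 gives ω₀ = 1/√(LC).
Step 2 — ω₀ = 1/√(0.000603·4.7e-05) = 5940 rad/s.
Step 3 — f₀ = ω₀/(2π) = 945.4 Hz.

f₀ = 945.4 Hz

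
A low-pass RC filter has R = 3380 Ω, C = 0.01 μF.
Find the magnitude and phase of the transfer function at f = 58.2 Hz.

Step 1 — Angular frequency: ω = 2π·58.2 = 365.7 rad/s.
Step 2 — Transfer function: H(jω) = 1/(1 + jωRC).
Step 3 — Denominator: 1 + jωRC = 1 + j·365.7·3380·1e-08 = 1 + j0.01236.
Step 4 — H = 0.9998 - j0.01236.
Step 5 — Magnitude: |H| = 0.9999 (-0.0 dB); phase: φ = -0.7°.

|H| = 0.9999 (-0.0 dB), φ = -0.7°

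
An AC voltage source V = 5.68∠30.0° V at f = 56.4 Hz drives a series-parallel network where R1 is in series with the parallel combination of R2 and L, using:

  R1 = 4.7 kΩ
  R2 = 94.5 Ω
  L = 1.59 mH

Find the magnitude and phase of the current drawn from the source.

Step 1 — Angular frequency: ω = 2π·f = 2π·56.4 = 354.4 rad/s.
Step 2 — Component impedances:
  R1: Z = R = 4700 Ω
  R2: Z = R = 94.5 Ω
  L: Z = jωL = j·354.4·0.00159 = 0 + j0.5635 Ω
Step 3 — Parallel branch: R2 || L = 1/(1/R2 + 1/L) = 0.003359 + j0.5634 Ω.
Step 4 — Series with R1: Z_total = R1 + (R2 || L) = 4700 + j0.5634 Ω = 4700∠0.0° Ω.
Step 5 — Source phasor: V = 5.68∠30.0° V = 4.919 + j2.84 V.
Step 6 — Ohm's law: I = V / Z_total = (4.919 + j2.84) / (4700 + j0.5634) = 0.001047 + j0.0006041 A.
Step 7 — Convert to polar: |I| = 0.001209 A, ∠I = 30.0°.

I = 0.001209∠30.0° A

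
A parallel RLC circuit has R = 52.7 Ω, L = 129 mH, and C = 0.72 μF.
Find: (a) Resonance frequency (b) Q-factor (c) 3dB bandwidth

Step 1 — Resonance: ω₀ = 1/√(LC) = 1/√(0.129·7.2e-07) = 3281 rad/s.
Step 2 — f₀ = ω₀/(2π) = 522.2 Hz.
Step 3 — Parallel Q: Q = R/(ω₀L) = 52.7/(3281·0.129) = 0.1245.
Step 4 — Bandwidth: Δω = ω₀/Q = 2.635e+04 rad/s; BW = Δω/(2π) = 4194 Hz.

(a) f₀ = 522.2 Hz  (b) Q = 0.1245  (c) BW = 4194 Hz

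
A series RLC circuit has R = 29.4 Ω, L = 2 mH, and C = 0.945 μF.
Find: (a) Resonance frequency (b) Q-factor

Step 1 — Resonance condition Im(Z)=0 gives ω₀ = 1/√(LC).
Step 2 — ω₀ = 1/√(0.002·9.45e-07) = 2.3e+04 rad/s.
Step 3 — f₀ = ω₀/(2π) = 3661 Hz.
Step 4 — Series Q: Q = ω₀L/R = 2.3e+04·0.002/29.4 = 1.565.

(a) f₀ = 3661 Hz  (b) Q = 1.565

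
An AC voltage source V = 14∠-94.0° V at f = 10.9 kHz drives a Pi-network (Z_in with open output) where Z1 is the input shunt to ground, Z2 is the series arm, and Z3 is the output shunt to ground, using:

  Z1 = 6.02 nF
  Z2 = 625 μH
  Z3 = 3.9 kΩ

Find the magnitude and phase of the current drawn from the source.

Step 1 — Angular frequency: ω = 2π·f = 2π·1.09e+04 = 6.849e+04 rad/s.
Step 2 — Component impedances:
  Z1: Z = 1/(jωC) = -j/(ω·C) = 0 - j2425 Ω
  Z2: Z = jωL = j·6.849e+04·0.000625 = 0 + j42.8 Ω
  Z3: Z = R = 3900 Ω
Step 3 — With open output, the series arm Z2 and the output shunt Z3 appear in series to ground: Z2 + Z3 = 3900 + j42.8 Ω.
Step 4 — Parallel with input shunt Z1: Z_in = Z1 || (Z2 + Z3) = 1098 - j1754 Ω = 2070∠-57.9° Ω.
Step 5 — Source phasor: V = 14∠-94.0° V = -0.9766 - j13.97 V.
Step 6 — Ohm's law: I = V / Z_total = (-0.9766 - j13.97) / (1098 - j1754) = 0.005468 - j0.00398 A.
Step 7 — Convert to polar: |I| = 0.006764 A, ∠I = -36.1°.

I = 0.006764∠-36.1° A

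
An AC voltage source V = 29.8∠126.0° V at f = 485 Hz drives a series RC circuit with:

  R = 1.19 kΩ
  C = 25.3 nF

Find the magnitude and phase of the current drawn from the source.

Step 1 — Angular frequency: ω = 2π·f = 2π·485 = 3047 rad/s.
Step 2 — Component impedances:
  R: Z = R = 1190 Ω
  C: Z = 1/(jωC) = -j/(ω·C) = 0 - j1.297e+04 Ω
Step 3 — Series combination: Z_total = R + C = 1190 - j1.297e+04 Ω = 1.303e+04∠-84.8° Ω.
Step 4 — Source phasor: V = 29.8∠126.0° V = -17.52 + j24.11 V.
Step 5 — Ohm's law: I = V / Z_total = (-17.52 + j24.11) / (1190 - j1.297e+04) = -0.001966 - j0.00117 A.
Step 6 — Convert to polar: |I| = 0.002288 A, ∠I = -149.2°.

I = 0.002288∠-149.2° A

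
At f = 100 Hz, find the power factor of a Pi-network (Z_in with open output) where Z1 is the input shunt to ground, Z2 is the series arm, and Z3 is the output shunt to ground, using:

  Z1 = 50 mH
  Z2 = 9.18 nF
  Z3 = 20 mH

Step 1 — Angular frequency: ω = 2π·f = 2π·100 = 628.3 rad/s.
Step 2 — Component impedances:
  Z1: Z = jωL = j·628.3·0.05 = 0 + j31.42 Ω
  Z2: Z = 1/(jωC) = -j/(ω·C) = 0 - j1.734e+05 Ω
  Z3: Z = jωL = j·628.3·0.02 = 0 + j12.57 Ω
Step 3 — With open output, the series arm Z2 and the output shunt Z3 appear in series to ground: Z2 + Z3 = 0 - j1.734e+05 Ω.
Step 4 — Parallel with input shunt Z1: Z_in = Z1 || (Z2 + Z3) = 0 + j31.42 Ω = 31.42∠90.0° Ω.
Step 5 — Power factor: PF = cos(φ) = Re(Z)/|Z| = -0/31.42 = -0.
Step 6 — Type: Im(Z) = 31.42 ⇒ lagging (phase φ = 90.0°).

PF = -0 (lagging, φ = 90.0°)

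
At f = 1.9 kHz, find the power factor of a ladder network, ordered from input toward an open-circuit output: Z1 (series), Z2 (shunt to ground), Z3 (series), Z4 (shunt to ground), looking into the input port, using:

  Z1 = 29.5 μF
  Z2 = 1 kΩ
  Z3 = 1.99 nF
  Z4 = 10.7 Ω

Step 1 — Angular frequency: ω = 2π·f = 2π·1900 = 1.194e+04 rad/s.
Step 2 — Component impedances:
  Z1: Z = 1/(jωC) = -j/(ω·C) = 0 - j2.84 Ω
  Z2: Z = R = 1000 Ω
  Z3: Z = 1/(jωC) = -j/(ω·C) = 0 - j4.209e+04 Ω
  Z4: Z = R = 10.7 Ω
Step 3 — Ladder network (open output): work backward from the far end, alternating series and parallel combinations. Z_in = 999.4 - j26.58 Ω = 999.8∠-1.5° Ω.
Step 4 — Power factor: PF = cos(φ) = Re(Z)/|Z| = 999.4/999.8 = 0.9996.
Step 5 — Type: Im(Z) = -26.58 ⇒ leading (phase φ = -1.5°).

PF = 0.9996 (leading, φ = -1.5°)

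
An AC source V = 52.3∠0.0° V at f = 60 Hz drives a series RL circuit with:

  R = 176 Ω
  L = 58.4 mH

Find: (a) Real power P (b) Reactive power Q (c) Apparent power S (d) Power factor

Step 1 — Angular frequency: ω = 2π·f = 2π·60 = 377 rad/s.
Step 2 — Component impedances:
  R: Z = R = 176 Ω
  L: Z = jωL = j·377·0.0584 = 0 + j22.02 Ω
Step 3 — Series combination: Z_total = R + L = 176 + j22.02 Ω = 177.4∠7.1° Ω.
Step 4 — Source phasor: V = 52.3∠0.0° V = 52.3 V.
Step 5 — Current: I = V / Z = 0.2926 - j0.0366 A = 0.2949∠-7.1° A.
Step 6 — Complex power: S = V·I* = 15.3 + j1.914 VA.
Step 7 — Real power: P = Re(S) = 15.3 W.
Step 8 — Reactive power: Q = Im(S) = 1.914 VAR.
Step 9 — Apparent power: |S| = 15.42 VA.
Step 10 — Power factor: PF = P/|S| = 0.9923 (lagging).

(a) P = 15.3 W  (b) Q = 1.914 VAR  (c) S = 15.42 VA  (d) PF = 0.9923 (lagging)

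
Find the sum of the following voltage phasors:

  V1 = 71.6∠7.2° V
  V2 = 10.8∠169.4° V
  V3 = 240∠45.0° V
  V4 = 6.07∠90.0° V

Step 1 — Convert each phasor to rectangular form:
  V1 = 71.6·(cos(7.2°) + j·sin(7.2°)) = 71.04 + j8.974 V
  V2 = 10.8·(cos(169.4°) + j·sin(169.4°)) = -10.62 + j1.987 V
  V3 = 240·(cos(45.0°) + j·sin(45.0°)) = 169.7 + j169.7 V
  V4 = 6.07·(cos(90.0°) + j·sin(90.0°)) = 0 + j6.07 V
Step 2 — Sum components: V_total = 230.1 + j186.7 V.
Step 3 — Convert to polar: |V_total| = 296.4 V, ∠V_total = 39.1°.

V_total = 296.4∠39.1° V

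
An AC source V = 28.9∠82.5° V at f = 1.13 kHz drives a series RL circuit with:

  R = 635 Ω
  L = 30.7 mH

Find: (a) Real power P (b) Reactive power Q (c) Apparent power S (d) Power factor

Step 1 — Angular frequency: ω = 2π·f = 2π·1130 = 7100 rad/s.
Step 2 — Component impedances:
  R: Z = R = 635 Ω
  L: Z = jωL = j·7100·0.0307 = 0 + j218 Ω
Step 3 — Series combination: Z_total = R + L = 635 + j218 Ω = 671.4∠18.9° Ω.
Step 4 — Source phasor: V = 28.9∠82.5° V = 3.772 + j28.65 V.
Step 5 — Current: I = V / Z = 0.01917 + j0.03854 A = 0.04305∠63.6° A.
Step 6 — Complex power: S = V·I* = 1.177 + j0.4039 VA.
Step 7 — Real power: P = Re(S) = 1.177 W.
Step 8 — Reactive power: Q = Im(S) = 0.4039 VAR.
Step 9 — Apparent power: |S| = 1.244 VA.
Step 10 — Power factor: PF = P/|S| = 0.9458 (lagging).

(a) P = 1.177 W  (b) Q = 0.4039 VAR  (c) S = 1.244 VA  (d) PF = 0.9458 (lagging)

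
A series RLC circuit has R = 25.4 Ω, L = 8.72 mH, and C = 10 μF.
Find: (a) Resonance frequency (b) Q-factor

Step 1 — Resonance condition Im(Z)=0 gives ω₀ = 1/√(LC).
Step 2 — ω₀ = 1/√(0.00872·1e-05) = 3386 rad/s.
Step 3 — f₀ = ω₀/(2π) = 539 Hz.
Step 4 — Series Q: Q = ω₀L/R = 3386·0.00872/25.4 = 1.163.

(a) f₀ = 539 Hz  (b) Q = 1.163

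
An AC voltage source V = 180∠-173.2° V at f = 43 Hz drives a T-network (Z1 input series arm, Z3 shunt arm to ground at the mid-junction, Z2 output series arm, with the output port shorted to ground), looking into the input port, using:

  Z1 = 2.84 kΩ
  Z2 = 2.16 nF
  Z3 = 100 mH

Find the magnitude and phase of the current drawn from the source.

Step 1 — Angular frequency: ω = 2π·f = 2π·43 = 270.2 rad/s.
Step 2 — Component impedances:
  Z1: Z = R = 2840 Ω
  Z2: Z = 1/(jωC) = -j/(ω·C) = 0 - j1.714e+06 Ω
  Z3: Z = jωL = j·270.2·0.1 = 0 + j27.02 Ω
Step 3 — With the output port shorted to ground, the output series arm Z2 runs from the junction to ground; the shunt arm Z3 also runs from the junction to ground. They appear in parallel: Z3 || Z2 = 0 + j27.02 Ω.
Step 4 — Series with input arm Z1: Z_in = Z1 + (Z3 || Z2) = 2840 + j27.02 Ω = 2840∠0.5° Ω.
Step 5 — Source phasor: V = 180∠-173.2° V = -178.7 - j21.31 V.
Step 6 — Ohm's law: I = V / Z_total = (-178.7 - j21.31) / (2840 + j27.02) = -0.063 - j0.006905 A.
Step 7 — Convert to polar: |I| = 0.06338 A, ∠I = -173.7°.

I = 0.06338∠-173.7° A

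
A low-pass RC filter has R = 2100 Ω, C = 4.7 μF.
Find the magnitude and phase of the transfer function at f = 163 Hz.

Step 1 — Angular frequency: ω = 2π·163 = 1024 rad/s.
Step 2 — Transfer function: H(jω) = 1/(1 + jωRC).
Step 3 — Denominator: 1 + jωRC = 1 + j·1024·2100·4.7e-06 = 1 + j10.11.
Step 4 — H = 0.009692 - j0.09797.
Step 5 — Magnitude: |H| = 0.09845 (-20.1 dB); phase: φ = -84.4°.

|H| = 0.09845 (-20.1 dB), φ = -84.4°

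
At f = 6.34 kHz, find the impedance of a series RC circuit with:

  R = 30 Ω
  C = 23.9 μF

Step 1 — Angular frequency: ω = 2π·f = 2π·6340 = 3.984e+04 rad/s.
Step 2 — Component impedances:
  R: Z = R = 30 Ω
  C: Z = 1/(jωC) = -j/(ω·C) = 0 - j1.05 Ω
Step 3 — Series combination: Z_total = R + C = 30 - j1.05 Ω = 30.02∠-2.0° Ω.

Z = 30 - j1.05 Ω = 30.02∠-2.0° Ω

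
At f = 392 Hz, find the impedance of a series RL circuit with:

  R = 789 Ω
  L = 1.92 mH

Step 1 — Angular frequency: ω = 2π·f = 2π·392 = 2463 rad/s.
Step 2 — Component impedances:
  R: Z = R = 789 Ω
  L: Z = jωL = j·2463·0.00192 = 0 + j4.729 Ω
Step 3 — Series combination: Z_total = R + L = 789 + j4.729 Ω = 789∠0.3° Ω.

Z = 789 + j4.729 Ω = 789∠0.3° Ω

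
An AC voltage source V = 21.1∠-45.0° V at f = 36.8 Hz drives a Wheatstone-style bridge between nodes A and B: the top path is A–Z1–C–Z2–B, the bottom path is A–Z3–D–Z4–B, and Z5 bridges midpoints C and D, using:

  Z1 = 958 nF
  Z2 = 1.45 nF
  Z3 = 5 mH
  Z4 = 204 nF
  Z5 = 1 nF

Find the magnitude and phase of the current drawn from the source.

Step 1 — Angular frequency: ω = 2π·f = 2π·36.8 = 231.2 rad/s.
Step 2 — Component impedances:
  Z1: Z = 1/(jωC) = -j/(ω·C) = 0 - j4514 Ω
  Z2: Z = 1/(jωC) = -j/(ω·C) = 0 - j2.983e+06 Ω
  Z3: Z = jωL = j·231.2·0.005 = 0 + j1.156 Ω
  Z4: Z = 1/(jωC) = -j/(ω·C) = 0 - j2.12e+04 Ω
  Z5: Z = 1/(jωC) = -j/(ω·C) = 0 - j4.325e+06 Ω
Step 3 — Bridge requires nodal analysis (the Z5 bridge couples midpoints C and D, so the two paths cannot be reduced to a simple series/parallel combination). Setting node B to ground and injecting 1 A at node A, the 3-node admittance system at A, C, D solves to V_A = Z_AB = 0 - j2.105e+04 Ω = 2.105e+04∠-90.0° Ω.
Step 4 — Source phasor: V = 21.1∠-45.0° V = 14.92 - j14.92 V.
Step 5 — Ohm's law: I = V / Z_total = (14.92 - j14.92) / (0 - j2.105e+04) = 0.0007088 + j0.0007088 A.
Step 6 — Convert to polar: |I| = 0.001002 A, ∠I = 45.0°.

I = 0.001002∠45.0° A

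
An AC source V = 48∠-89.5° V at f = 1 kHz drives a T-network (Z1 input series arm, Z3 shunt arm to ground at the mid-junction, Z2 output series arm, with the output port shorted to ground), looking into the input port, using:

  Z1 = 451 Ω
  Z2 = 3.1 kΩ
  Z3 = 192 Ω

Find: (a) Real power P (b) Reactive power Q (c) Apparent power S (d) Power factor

Step 1 — Angular frequency: ω = 2π·f = 2π·1000 = 6283 rad/s.
Step 2 — Component impedances:
  Z1: Z = R = 451 Ω
  Z2: Z = R = 3100 Ω
  Z3: Z = R = 192 Ω
Step 3 — With the output port shorted to ground, the output series arm Z2 runs from the junction to ground; the shunt arm Z3 also runs from the junction to ground. They appear in parallel: Z3 || Z2 = 180.8 Ω.
Step 4 — Series with input arm Z1: Z_in = Z1 + (Z3 || Z2) = 631.8 Ω = 631.8∠0.0° Ω.
Step 5 — Source phasor: V = 48∠-89.5° V = 0.4189 - j48 V.
Step 6 — Current: I = V / Z = 0.000663 - j0.07597 A = 0.07597∠-89.5° A.
Step 7 — Complex power: S = V·I* = 3.647 VA.
Step 8 — Real power: P = Re(S) = 3.647 W.
Step 9 — Reactive power: Q = Im(S) = 0 VAR.
Step 10 — Apparent power: |S| = 3.647 VA.
Step 11 — Power factor: PF = P/|S| = 1 (unity).

(a) P = 3.647 W  (b) Q = 0 VAR  (c) S = 3.647 VA  (d) PF = 1 (unity)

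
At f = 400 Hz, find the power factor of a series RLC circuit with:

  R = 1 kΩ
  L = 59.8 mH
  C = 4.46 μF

Step 1 — Angular frequency: ω = 2π·f = 2π·400 = 2513 rad/s.
Step 2 — Component impedances:
  R: Z = R = 1000 Ω
  L: Z = jωL = j·2513·0.0598 = 0 + j150.3 Ω
  C: Z = 1/(jωC) = -j/(ω·C) = 0 - j89.21 Ω
Step 3 — Series combination: Z_total = R + L + C = 1000 + j61.08 Ω = 1002∠3.5° Ω.
Step 4 — Power factor: PF = cos(φ) = Re(Z)/|Z| = 1000/1001.9 = 0.9981.
Step 5 — Type: Im(Z) = 61.08 ⇒ lagging (phase φ = 3.5°).

PF = 0.9981 (lagging, φ = 3.5°)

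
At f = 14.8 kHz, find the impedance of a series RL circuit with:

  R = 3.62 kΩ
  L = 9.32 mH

Step 1 — Angular frequency: ω = 2π·f = 2π·1.48e+04 = 9.299e+04 rad/s.
Step 2 — Component impedances:
  R: Z = R = 3620 Ω
  L: Z = jωL = j·9.299e+04·0.00932 = 0 + j866.7 Ω
Step 3 — Series combination: Z_total = R + L = 3620 + j866.7 Ω = 3722∠13.5° Ω.

Z = 3620 + j866.7 Ω = 3722∠13.5° Ω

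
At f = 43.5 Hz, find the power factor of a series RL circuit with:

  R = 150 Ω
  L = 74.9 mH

Step 1 — Angular frequency: ω = 2π·f = 2π·43.5 = 273.3 rad/s.
Step 2 — Component impedances:
  R: Z = R = 150 Ω
  L: Z = jωL = j·273.3·0.0749 = 0 + j20.47 Ω
Step 3 — Series combination: Z_total = R + L = 150 + j20.47 Ω = 151.4∠7.8° Ω.
Step 4 — Power factor: PF = cos(φ) = Re(Z)/|Z| = 150/151.4 = 0.9908.
Step 5 — Type: Im(Z) = 20.47 ⇒ lagging (phase φ = 7.8°).

PF = 0.9908 (lagging, φ = 7.8°)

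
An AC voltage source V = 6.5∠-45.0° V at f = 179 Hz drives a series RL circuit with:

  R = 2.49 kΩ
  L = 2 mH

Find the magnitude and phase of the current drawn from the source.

Step 1 — Angular frequency: ω = 2π·f = 2π·179 = 1125 rad/s.
Step 2 — Component impedances:
  R: Z = R = 2490 Ω
  L: Z = jωL = j·1125·0.002 = 0 + j2.249 Ω
Step 3 — Series combination: Z_total = R + L = 2490 + j2.249 Ω = 2490∠0.1° Ω.
Step 4 — Source phasor: V = 6.5∠-45.0° V = 4.596 - j4.596 V.
Step 5 — Ohm's law: I = V / Z_total = (4.596 - j4.596) / (2490 + j2.249) = 0.001844 - j0.001848 A.
Step 6 — Convert to polar: |I| = 0.00261 A, ∠I = -45.1°.

I = 0.00261∠-45.1° A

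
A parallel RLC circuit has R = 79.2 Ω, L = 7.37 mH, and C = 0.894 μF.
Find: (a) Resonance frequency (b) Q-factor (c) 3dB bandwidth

Step 1 — Resonance: ω₀ = 1/√(LC) = 1/√(0.00737·8.94e-07) = 1.232e+04 rad/s.
Step 2 — f₀ = ω₀/(2π) = 1961 Hz.
Step 3 — Parallel Q: Q = R/(ω₀L) = 79.2/(1.232e+04·0.00737) = 0.8723.
Step 4 — Bandwidth: Δω = ω₀/Q = 1.412e+04 rad/s; BW = Δω/(2π) = 2248 Hz.

(a) f₀ = 1961 Hz  (b) Q = 0.8723  (c) BW = 2248 Hz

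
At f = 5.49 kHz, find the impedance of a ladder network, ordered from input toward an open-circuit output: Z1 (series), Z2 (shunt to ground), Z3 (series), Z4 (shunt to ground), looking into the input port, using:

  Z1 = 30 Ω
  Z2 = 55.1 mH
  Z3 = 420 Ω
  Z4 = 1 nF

Step 1 — Angular frequency: ω = 2π·f = 2π·5490 = 3.449e+04 rad/s.
Step 2 — Component impedances:
  Z1: Z = R = 30 Ω
  Z2: Z = jωL = j·3.449e+04·0.0551 = 0 + j1901 Ω
  Z3: Z = R = 420 Ω
  Z4: Z = 1/(jωC) = -j/(ω·C) = 0 - j2.899e+04 Ω
Step 3 — Ladder network (open output): work backward from the far end, alternating series and parallel combinations. Z_in = 32.07 + j2034 Ω = 2034∠89.1° Ω.

Z = 32.07 + j2034 Ω = 2034∠89.1° Ω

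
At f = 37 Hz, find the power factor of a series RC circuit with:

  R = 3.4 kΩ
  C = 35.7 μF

Step 1 — Angular frequency: ω = 2π·f = 2π·37 = 232.5 rad/s.
Step 2 — Component impedances:
  R: Z = R = 3400 Ω
  C: Z = 1/(jωC) = -j/(ω·C) = 0 - j120.5 Ω
Step 3 — Series combination: Z_total = R + C = 3400 - j120.5 Ω = 3402∠-2.0° Ω.
Step 4 — Power factor: PF = cos(φ) = Re(Z)/|Z| = 3400/3402 = 0.9994.
Step 5 — Type: Im(Z) = -120.5 ⇒ leading (phase φ = -2.0°).

PF = 0.9994 (leading, φ = -2.0°)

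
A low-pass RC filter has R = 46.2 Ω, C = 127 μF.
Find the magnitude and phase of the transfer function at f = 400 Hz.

Step 1 — Angular frequency: ω = 2π·400 = 2513 rad/s.
Step 2 — Transfer function: H(jω) = 1/(1 + jωRC).
Step 3 — Denominator: 1 + jωRC = 1 + j·2513·46.2·0.000127 = 1 + j14.75.
Step 4 — H = 0.004578 - j0.0675.
Step 5 — Magnitude: |H| = 0.06766 (-23.4 dB); phase: φ = -86.1°.

|H| = 0.06766 (-23.4 dB), φ = -86.1°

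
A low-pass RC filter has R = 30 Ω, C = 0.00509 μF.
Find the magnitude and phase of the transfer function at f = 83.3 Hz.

Step 1 — Angular frequency: ω = 2π·83.3 = 523.4 rad/s.
Step 2 — Transfer function: H(jω) = 1/(1 + jωRC).
Step 3 — Denominator: 1 + jωRC = 1 + j·523.4·30·5.09e-09 = 1 + j7.992e-05.
Step 4 — H = 1 - j7.992e-05.
Step 5 — Magnitude: |H| = 1 (-0.0 dB); phase: φ = -0.0°.

|H| = 1 (-0.0 dB), φ = -0.0°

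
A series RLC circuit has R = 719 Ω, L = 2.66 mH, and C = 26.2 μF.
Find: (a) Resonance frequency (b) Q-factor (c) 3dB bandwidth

Step 1 — Resonance: ω₀ = 1/√(LC) = 1/√(0.00266·2.62e-05) = 3788 rad/s.
Step 2 — f₀ = ω₀/(2π) = 602.9 Hz.
Step 3 — Series Q: Q = ω₀L/R = 3788·0.00266/719 = 0.01401.
Step 4 — Bandwidth: Δω = ω₀/Q = 2.703e+05 rad/s; BW = Δω/(2π) = 4.302e+04 Hz.

(a) f₀ = 602.9 Hz  (b) Q = 0.01401  (c) BW = 4.302e+04 Hz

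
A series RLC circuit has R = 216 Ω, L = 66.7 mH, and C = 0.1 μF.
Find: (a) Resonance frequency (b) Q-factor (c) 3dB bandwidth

Step 1 — Resonance: ω₀ = 1/√(LC) = 1/√(0.0667·1e-07) = 1.224e+04 rad/s.
Step 2 — f₀ = ω₀/(2π) = 1949 Hz.
Step 3 — Series Q: Q = ω₀L/R = 1.224e+04·0.0667/216 = 3.781.
Step 4 — Bandwidth: Δω = ω₀/Q = 3238 rad/s; BW = Δω/(2π) = 515.4 Hz.

(a) f₀ = 1949 Hz  (b) Q = 3.781  (c) BW = 515.4 Hz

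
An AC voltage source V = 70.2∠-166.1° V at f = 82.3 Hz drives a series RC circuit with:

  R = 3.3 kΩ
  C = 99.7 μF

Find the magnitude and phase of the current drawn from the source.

Step 1 — Angular frequency: ω = 2π·f = 2π·82.3 = 517.1 rad/s.
Step 2 — Component impedances:
  R: Z = R = 3300 Ω
  C: Z = 1/(jωC) = -j/(ω·C) = 0 - j19.4 Ω
Step 3 — Series combination: Z_total = R + C = 3300 - j19.4 Ω = 3300∠-0.3° Ω.
Step 4 — Source phasor: V = 70.2∠-166.1° V = -68.14 - j16.86 V.
Step 5 — Ohm's law: I = V / Z_total = (-68.14 - j16.86) / (3300 - j19.4) = -0.02062 - j0.005231 A.
Step 6 — Convert to polar: |I| = 0.02127 A, ∠I = -165.8°.

I = 0.02127∠-165.8° A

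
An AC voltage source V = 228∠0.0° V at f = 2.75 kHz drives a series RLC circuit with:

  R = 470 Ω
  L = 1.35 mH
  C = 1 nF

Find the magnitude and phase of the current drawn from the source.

Step 1 — Angular frequency: ω = 2π·f = 2π·2750 = 1.728e+04 rad/s.
Step 2 — Component impedances:
  R: Z = R = 470 Ω
  L: Z = jωL = j·1.728e+04·0.00135 = 0 + j23.33 Ω
  C: Z = 1/(jωC) = -j/(ω·C) = 0 - j5.787e+04 Ω
Step 3 — Series combination: Z_total = R + L + C = 470 - j5.785e+04 Ω = 5.785e+04∠-89.5° Ω.
Step 4 — Source phasor: V = 228∠0.0° V = 228 V.
Step 5 — Ohm's law: I = V / Z_total = (228) / (470 - j5.785e+04) = 3.202e-05 + j0.003941 A.
Step 6 — Convert to polar: |I| = 0.003941 A, ∠I = 89.5°.

I = 0.003941∠89.5° A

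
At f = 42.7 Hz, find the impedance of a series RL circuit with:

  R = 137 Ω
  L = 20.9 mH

Step 1 — Angular frequency: ω = 2π·f = 2π·42.7 = 268.3 rad/s.
Step 2 — Component impedances:
  R: Z = R = 137 Ω
  L: Z = jωL = j·268.3·0.0209 = 0 + j5.607 Ω
Step 3 — Series combination: Z_total = R + L = 137 + j5.607 Ω = 137.1∠2.3° Ω.

Z = 137 + j5.607 Ω = 137.1∠2.3° Ω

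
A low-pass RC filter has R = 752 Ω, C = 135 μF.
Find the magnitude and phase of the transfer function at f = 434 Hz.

Step 1 — Angular frequency: ω = 2π·434 = 2727 rad/s.
Step 2 — Transfer function: H(jω) = 1/(1 + jωRC).
Step 3 — Denominator: 1 + jωRC = 1 + j·2727·752·0.000135 = 1 + j276.8.
Step 4 — H = 1.305e-05 - j0.003612.
Step 5 — Magnitude: |H| = 0.003612 (-48.8 dB); phase: φ = -89.8°.

|H| = 0.003612 (-48.8 dB), φ = -89.8°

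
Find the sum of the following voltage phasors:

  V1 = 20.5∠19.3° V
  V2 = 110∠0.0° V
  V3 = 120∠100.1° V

Step 1 — Convert each phasor to rectangular form:
  V1 = 20.5·(cos(19.3°) + j·sin(19.3°)) = 19.35 + j6.776 V
  V2 = 110·(cos(0.0°) + j·sin(0.0°)) = 110 V
  V3 = 120·(cos(100.1°) + j·sin(100.1°)) = -21.04 + j118.1 V
Step 2 — Sum components: V_total = 108.3 + j124.9 V.
Step 3 — Convert to polar: |V_total| = 165.3 V, ∠V_total = 49.1°.

V_total = 165.3∠49.1° V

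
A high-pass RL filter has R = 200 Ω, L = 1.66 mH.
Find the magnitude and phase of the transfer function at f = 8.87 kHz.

Step 1 — Angular frequency: ω = 2π·8870 = 5.573e+04 rad/s.
Step 2 — Transfer function: H(jω) = jωL/(R + jωL).
Step 3 — Numerator jωL = j·92.51; denominator R + jωL = 200 + j92.51.
Step 4 — H = 0.1763 + j0.381.
Step 5 — Magnitude: |H| = 0.4198 (-7.5 dB); phase: φ = 65.2°.

|H| = 0.4198 (-7.5 dB), φ = 65.2°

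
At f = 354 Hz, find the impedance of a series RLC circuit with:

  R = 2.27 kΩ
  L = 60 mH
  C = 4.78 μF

Step 1 — Angular frequency: ω = 2π·f = 2π·354 = 2224 rad/s.
Step 2 — Component impedances:
  R: Z = R = 2270 Ω
  L: Z = jωL = j·2224·0.06 = 0 + j133.5 Ω
  C: Z = 1/(jωC) = -j/(ω·C) = 0 - j94.06 Ω
Step 3 — Series combination: Z_total = R + L + C = 2270 + j39.4 Ω = 2270∠1.0° Ω.

Z = 2270 + j39.4 Ω = 2270∠1.0° Ω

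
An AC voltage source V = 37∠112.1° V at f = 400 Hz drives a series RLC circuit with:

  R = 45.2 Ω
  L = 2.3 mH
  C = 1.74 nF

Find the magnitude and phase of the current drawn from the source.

Step 1 — Angular frequency: ω = 2π·f = 2π·400 = 2513 rad/s.
Step 2 — Component impedances:
  R: Z = R = 45.2 Ω
  L: Z = jωL = j·2513·0.0023 = 0 + j5.781 Ω
  C: Z = 1/(jωC) = -j/(ω·C) = 0 - j2.287e+05 Ω
Step 3 — Series combination: Z_total = R + L + C = 45.2 - j2.287e+05 Ω = 2.287e+05∠-90.0° Ω.
Step 4 — Source phasor: V = 37∠112.1° V = -13.92 + j34.28 V.
Step 5 — Ohm's law: I = V / Z_total = (-13.92 + j34.28) / (45.2 - j2.287e+05) = -0.0001499 - j6.085e-05 A.
Step 6 — Convert to polar: |I| = 0.0001618 A, ∠I = -157.9°.

I = 0.0001618∠-157.9° A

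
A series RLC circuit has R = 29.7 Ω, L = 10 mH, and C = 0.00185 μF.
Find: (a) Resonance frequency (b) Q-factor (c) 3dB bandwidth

Step 1 — Resonance: ω₀ = 1/√(LC) = 1/√(0.01·1.85e-09) = 2.325e+05 rad/s.
Step 2 — f₀ = ω₀/(2π) = 3.7e+04 Hz.
Step 3 — Series Q: Q = ω₀L/R = 2.325e+05·0.01/29.7 = 78.28.
Step 4 — Bandwidth: Δω = ω₀/Q = 2970 rad/s; BW = Δω/(2π) = 472.7 Hz.

(a) f₀ = 3.7e+04 Hz  (b) Q = 78.28  (c) BW = 472.7 Hz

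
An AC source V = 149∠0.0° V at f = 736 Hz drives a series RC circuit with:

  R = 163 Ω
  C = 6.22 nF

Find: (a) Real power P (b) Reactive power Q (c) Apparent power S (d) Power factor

Step 1 — Angular frequency: ω = 2π·f = 2π·736 = 4624 rad/s.
Step 2 — Component impedances:
  R: Z = R = 163 Ω
  C: Z = 1/(jωC) = -j/(ω·C) = 0 - j3.477e+04 Ω
Step 3 — Series combination: Z_total = R + C = 163 - j3.477e+04 Ω = 3.477e+04∠-89.7° Ω.
Step 4 — Source phasor: V = 149∠0.0° V = 149 V.
Step 5 — Current: I = V / Z = 2.009e-05 + j0.004286 A = 0.004286∠89.7° A.
Step 6 — Complex power: S = V·I* = 0.002994 - j0.6386 VA.
Step 7 — Real power: P = Re(S) = 0.002994 W.
Step 8 — Reactive power: Q = Im(S) = -0.6386 VAR.
Step 9 — Apparent power: |S| = 0.6386 VA.
Step 10 — Power factor: PF = P/|S| = 0.004688 (leading).

(a) P = 0.002994 W  (b) Q = -0.6386 VAR  (c) S = 0.6386 VA  (d) PF = 0.004688 (leading)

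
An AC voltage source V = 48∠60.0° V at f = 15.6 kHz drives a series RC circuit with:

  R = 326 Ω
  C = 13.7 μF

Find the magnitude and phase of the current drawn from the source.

Step 1 — Angular frequency: ω = 2π·f = 2π·1.56e+04 = 9.802e+04 rad/s.
Step 2 — Component impedances:
  R: Z = R = 326 Ω
  C: Z = 1/(jωC) = -j/(ω·C) = 0 - j0.7447 Ω
Step 3 — Series combination: Z_total = R + C = 326 - j0.7447 Ω = 326∠-0.1° Ω.
Step 4 — Source phasor: V = 48∠60.0° V = 24 + j41.57 V.
Step 5 — Ohm's law: I = V / Z_total = (24 + j41.57) / (326 - j0.7447) = 0.07333 + j0.1277 A.
Step 6 — Convert to polar: |I| = 0.1472 A, ∠I = 60.1°.

I = 0.1472∠60.1° A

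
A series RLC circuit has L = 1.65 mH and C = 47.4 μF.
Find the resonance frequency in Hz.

Step 1 — Resonance condition Im(Z)=0 gives ω₀ = 1/√(LC).
Step 2 — ω₀ = 1/√(0.00165·4.74e-05) = 3576 rad/s.
Step 3 — f₀ = ω₀/(2π) = 569.1 Hz.

f₀ = 569.1 Hz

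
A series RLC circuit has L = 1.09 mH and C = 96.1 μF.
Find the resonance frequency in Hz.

Step 1 — Resonance condition Im(Z)=0 gives ω₀ = 1/√(LC).
Step 2 — ω₀ = 1/√(0.00109·9.61e-05) = 3090 rad/s.
Step 3 — f₀ = ω₀/(2π) = 491.8 Hz.

f₀ = 491.8 Hz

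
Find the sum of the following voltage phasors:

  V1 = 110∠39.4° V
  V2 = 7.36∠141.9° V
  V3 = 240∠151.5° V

Step 1 — Convert each phasor to rectangular form:
  V1 = 110·(cos(39.4°) + j·sin(39.4°)) = 85 + j69.82 V
  V2 = 7.36·(cos(141.9°) + j·sin(141.9°)) = -5.792 + j4.541 V
  V3 = 240·(cos(151.5°) + j·sin(151.5°)) = -210.9 + j114.5 V
Step 2 — Sum components: V_total = -131.7 + j188.9 V.
Step 3 — Convert to polar: |V_total| = 230.3 V, ∠V_total = 124.9°.

V_total = 230.3∠124.9° V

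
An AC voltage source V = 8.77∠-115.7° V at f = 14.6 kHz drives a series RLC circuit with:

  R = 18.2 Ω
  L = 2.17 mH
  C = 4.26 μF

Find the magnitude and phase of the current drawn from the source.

Step 1 — Angular frequency: ω = 2π·f = 2π·1.46e+04 = 9.173e+04 rad/s.
Step 2 — Component impedances:
  R: Z = R = 18.2 Ω
  L: Z = jωL = j·9.173e+04·0.00217 = 0 + j199.1 Ω
  C: Z = 1/(jωC) = -j/(ω·C) = 0 - j2.559 Ω
Step 3 — Series combination: Z_total = R + L + C = 18.2 + j196.5 Ω = 197.3∠84.7° Ω.
Step 4 — Source phasor: V = 8.77∠-115.7° V = -3.803 - j7.902 V.
Step 5 — Ohm's law: I = V / Z_total = (-3.803 - j7.902) / (18.2 + j196.5) = -0.04165 + j0.0155 A.
Step 6 — Convert to polar: |I| = 0.04444 A, ∠I = 159.6°.

I = 0.04444∠159.6° A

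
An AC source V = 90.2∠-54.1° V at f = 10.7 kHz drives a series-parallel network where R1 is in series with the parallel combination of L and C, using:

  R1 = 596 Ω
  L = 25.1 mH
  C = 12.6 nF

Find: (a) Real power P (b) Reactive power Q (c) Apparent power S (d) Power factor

Step 1 — Angular frequency: ω = 2π·f = 2π·1.07e+04 = 6.723e+04 rad/s.
Step 2 — Component impedances:
  R1: Z = R = 596 Ω
  L: Z = jωL = j·6.723e+04·0.0251 = 0 + j1687 Ω
  C: Z = 1/(jωC) = -j/(ω·C) = 0 - j1180 Ω
Step 3 — Parallel branch: L || C = 1/(1/L + 1/C) = 0 - j3929 Ω.
Step 4 — Series with R1: Z_total = R1 + (L || C) = 596 - j3929 Ω = 3974∠-81.4° Ω.
Step 5 — Source phasor: V = 90.2∠-54.1° V = 52.89 - j73.07 V.
Step 6 — Current: I = V / Z = 0.02017 + j0.0104 A = 0.0227∠27.3° A.
Step 7 — Complex power: S = V·I* = 0.307 - j2.024 VA.
Step 8 — Real power: P = Re(S) = 0.307 W.
Step 9 — Reactive power: Q = Im(S) = -2.024 VAR.
Step 10 — Apparent power: |S| = 2.047 VA.
Step 11 — Power factor: PF = P/|S| = 0.15 (leading).

(a) P = 0.307 W  (b) Q = -2.024 VAR  (c) S = 2.047 VA  (d) PF = 0.15 (leading)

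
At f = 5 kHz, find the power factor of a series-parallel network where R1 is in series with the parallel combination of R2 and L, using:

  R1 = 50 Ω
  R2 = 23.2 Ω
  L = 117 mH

Step 1 — Angular frequency: ω = 2π·f = 2π·5000 = 3.142e+04 rad/s.
Step 2 — Component impedances:
  R1: Z = R = 50 Ω
  R2: Z = R = 23.2 Ω
  L: Z = jωL = j·3.142e+04·0.117 = 0 + j3676 Ω
Step 3 — Parallel branch: R2 || L = 1/(1/R2 + 1/L) = 23.2 + j0.1464 Ω.
Step 4 — Series with R1: Z_total = R1 + (R2 || L) = 73.2 + j0.1464 Ω = 73.2∠0.1° Ω.
Step 5 — Power factor: PF = cos(φ) = Re(Z)/|Z| = 73.2/73.2 = 1.
Step 6 — Type: Im(Z) = 0.1464 ⇒ lagging (phase φ = 0.1°).

PF = 1 (lagging, φ = 0.1°)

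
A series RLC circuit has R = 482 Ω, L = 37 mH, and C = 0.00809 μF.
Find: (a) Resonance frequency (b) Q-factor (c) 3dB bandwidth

Step 1 — Resonance: ω₀ = 1/√(LC) = 1/√(0.037·8.09e-09) = 5.78e+04 rad/s.
Step 2 — f₀ = ω₀/(2π) = 9199 Hz.
Step 3 — Series Q: Q = ω₀L/R = 5.78e+04·0.037/482 = 4.437.
Step 4 — Bandwidth: Δω = ω₀/Q = 1.303e+04 rad/s; BW = Δω/(2π) = 2073 Hz.

(a) f₀ = 9199 Hz  (b) Q = 4.437  (c) BW = 2073 Hz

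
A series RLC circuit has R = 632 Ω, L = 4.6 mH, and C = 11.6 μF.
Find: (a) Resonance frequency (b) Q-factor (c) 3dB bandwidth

Step 1 — Resonance: ω₀ = 1/√(LC) = 1/√(0.0046·1.16e-05) = 4329 rad/s.
Step 2 — f₀ = ω₀/(2π) = 689 Hz.
Step 3 — Series Q: Q = ω₀L/R = 4329·0.0046/632 = 0.03151.
Step 4 — Bandwidth: Δω = ω₀/Q = 1.374e+05 rad/s; BW = Δω/(2π) = 2.187e+04 Hz.

(a) f₀ = 689 Hz  (b) Q = 0.03151  (c) BW = 2.187e+04 Hz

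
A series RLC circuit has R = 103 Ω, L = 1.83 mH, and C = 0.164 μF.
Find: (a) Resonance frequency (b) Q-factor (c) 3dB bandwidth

Step 1 — Resonance: ω₀ = 1/√(LC) = 1/√(0.00183·1.64e-07) = 5.772e+04 rad/s.
Step 2 — f₀ = ω₀/(2π) = 9187 Hz.
Step 3 — Series Q: Q = ω₀L/R = 5.772e+04·0.00183/103 = 1.026.
Step 4 — Bandwidth: Δω = ω₀/Q = 5.628e+04 rad/s; BW = Δω/(2π) = 8958 Hz.

(a) f₀ = 9187 Hz  (b) Q = 1.026  (c) BW = 8958 Hz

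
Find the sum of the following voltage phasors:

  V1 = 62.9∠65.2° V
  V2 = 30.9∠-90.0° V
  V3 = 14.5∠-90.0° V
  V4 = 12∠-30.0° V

Step 1 — Convert each phasor to rectangular form:
  V1 = 62.9·(cos(65.2°) + j·sin(65.2°)) = 26.38 + j57.1 V
  V2 = 30.9·(cos(-90.0°) + j·sin(-90.0°)) = 0 - j30.9 V
  V3 = 14.5·(cos(-90.0°) + j·sin(-90.0°)) = 0 - j14.5 V
  V4 = 12·(cos(-30.0°) + j·sin(-30.0°)) = 10.39 - j6 V
Step 2 — Sum components: V_total = 36.78 + j5.699 V.
Step 3 — Convert to polar: |V_total| = 37.21 V, ∠V_total = 8.8°.

V_total = 37.21∠8.8° V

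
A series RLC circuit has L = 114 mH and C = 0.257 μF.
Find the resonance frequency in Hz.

Step 1 — Resonance condition Im(Z)=0 gives ω₀ = 1/√(LC).
Step 2 — ω₀ = 1/√(0.114·2.57e-07) = 5842 rad/s.
Step 3 — f₀ = ω₀/(2π) = 929.8 Hz.

f₀ = 929.8 Hz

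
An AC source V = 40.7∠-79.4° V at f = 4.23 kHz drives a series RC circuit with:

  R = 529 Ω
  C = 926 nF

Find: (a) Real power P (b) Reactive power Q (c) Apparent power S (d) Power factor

Step 1 — Angular frequency: ω = 2π·f = 2π·4230 = 2.658e+04 rad/s.
Step 2 — Component impedances:
  R: Z = R = 529 Ω
  C: Z = 1/(jωC) = -j/(ω·C) = 0 - j40.63 Ω
Step 3 — Series combination: Z_total = R + C = 529 - j40.63 Ω = 530.6∠-4.4° Ω.
Step 4 — Source phasor: V = 40.7∠-79.4° V = 7.487 - j40.01 V.
Step 5 — Current: I = V / Z = 0.01984 - j0.0741 A = 0.07671∠-75.0° A.
Step 6 — Complex power: S = V·I* = 3.113 - j0.2391 VA.
Step 7 — Real power: P = Re(S) = 3.113 W.
Step 8 — Reactive power: Q = Im(S) = -0.2391 VAR.
Step 9 — Apparent power: |S| = 3.122 VA.
Step 10 — Power factor: PF = P/|S| = 0.9971 (leading).

(a) P = 3.113 W  (b) Q = -0.2391 VAR  (c) S = 3.122 VA  (d) PF = 0.9971 (leading)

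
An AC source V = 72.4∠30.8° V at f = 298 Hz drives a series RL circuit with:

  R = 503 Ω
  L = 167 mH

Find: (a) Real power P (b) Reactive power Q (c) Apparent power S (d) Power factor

Step 1 — Angular frequency: ω = 2π·f = 2π·298 = 1872 rad/s.
Step 2 — Component impedances:
  R: Z = R = 503 Ω
  L: Z = jωL = j·1872·0.167 = 0 + j312.7 Ω
Step 3 — Series combination: Z_total = R + L = 503 + j312.7 Ω = 592.3∠31.9° Ω.
Step 4 — Source phasor: V = 72.4∠30.8° V = 62.19 + j37.07 V.
Step 5 — Current: I = V / Z = 0.1222 - j0.002276 A = 0.1222∠-1.1° A.
Step 6 — Complex power: S = V·I* = 7.516 + j4.673 VA.
Step 7 — Real power: P = Re(S) = 7.516 W.
Step 8 — Reactive power: Q = Im(S) = 4.673 VAR.
Step 9 — Apparent power: |S| = 8.85 VA.
Step 10 — Power factor: PF = P/|S| = 0.8493 (lagging).

(a) P = 7.516 W  (b) Q = 4.673 VAR  (c) S = 8.85 VA  (d) PF = 0.8493 (lagging)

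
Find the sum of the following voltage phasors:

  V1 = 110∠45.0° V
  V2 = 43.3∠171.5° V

Step 1 — Convert each phasor to rectangular form:
  V1 = 110·(cos(45.0°) + j·sin(45.0°)) = 77.78 + j77.78 V
  V2 = 43.3·(cos(171.5°) + j·sin(171.5°)) = -42.82 + j6.4 V
Step 2 — Sum components: V_total = 34.96 + j84.18 V.
Step 3 — Convert to polar: |V_total| = 91.15 V, ∠V_total = 67.4°.

V_total = 91.15∠67.4° V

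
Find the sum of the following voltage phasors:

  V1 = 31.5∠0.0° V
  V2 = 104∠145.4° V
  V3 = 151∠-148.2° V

Step 1 — Convert each phasor to rectangular form:
  V1 = 31.5·(cos(0.0°) + j·sin(0.0°)) = 31.5 V
  V2 = 104·(cos(145.4°) + j·sin(145.4°)) = -85.61 + j59.06 V
  V3 = 151·(cos(-148.2°) + j·sin(-148.2°)) = -128.3 - j79.57 V
Step 2 — Sum components: V_total = -182.4 - j20.51 V.
Step 3 — Convert to polar: |V_total| = 183.6 V, ∠V_total = -173.6°.

V_total = 183.6∠-173.6° V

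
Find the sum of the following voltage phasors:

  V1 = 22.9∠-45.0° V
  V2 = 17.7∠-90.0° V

Step 1 — Convert each phasor to rectangular form:
  V1 = 22.9·(cos(-45.0°) + j·sin(-45.0°)) = 16.19 - j16.19 V
  V2 = 17.7·(cos(-90.0°) + j·sin(-90.0°)) = 0 - j17.7 V
Step 2 — Sum components: V_total = 16.19 - j33.89 V.
Step 3 — Convert to polar: |V_total| = 37.56 V, ∠V_total = -64.5°.

V_total = 37.56∠-64.5° V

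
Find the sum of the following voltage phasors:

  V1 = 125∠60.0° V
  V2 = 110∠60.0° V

Step 1 — Convert each phasor to rectangular form:
  V1 = 125·(cos(60.0°) + j·sin(60.0°)) = 62.5 + j108.3 V
  V2 = 110·(cos(60.0°) + j·sin(60.0°)) = 55 + j95.26 V
Step 2 — Sum components: V_total = 117.5 + j203.5 V.
Step 3 — Convert to polar: |V_total| = 235 V, ∠V_total = 60.0°.

V_total = 235∠60.0° V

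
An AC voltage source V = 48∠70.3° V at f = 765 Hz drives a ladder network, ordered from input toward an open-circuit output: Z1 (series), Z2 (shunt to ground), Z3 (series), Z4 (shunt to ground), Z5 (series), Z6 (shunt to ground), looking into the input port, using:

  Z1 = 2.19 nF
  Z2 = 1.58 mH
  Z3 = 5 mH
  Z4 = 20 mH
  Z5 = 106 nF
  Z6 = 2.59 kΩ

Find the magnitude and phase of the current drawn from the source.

Step 1 — Angular frequency: ω = 2π·f = 2π·765 = 4807 rad/s.
Step 2 — Component impedances:
  Z1: Z = 1/(jωC) = -j/(ω·C) = 0 - j9.5e+04 Ω
  Z2: Z = jωL = j·4807·0.00158 = 0 + j7.594 Ω
  Z3: Z = jωL = j·4807·0.005 = 0 + j24.03 Ω
  Z4: Z = jωL = j·4807·0.02 = 0 + j96.13 Ω
  Z5: Z = 1/(jωC) = -j/(ω·C) = 0 - j1963 Ω
  Z6: Z = R = 2590 Ω
Step 3 — Ladder network (open output): work backward from the far end, alternating series and parallel combinations. Z_in = 0.00808 - j9.499e+04 Ω = 9.499e+04∠-90.0° Ω.
Step 4 — Source phasor: V = 48∠70.3° V = 16.18 + j45.19 V.
Step 5 — Ohm's law: I = V / Z_total = (16.18 + j45.19) / (0.00808 - j9.499e+04) = -0.0004757 + j0.0001703 A.
Step 6 — Convert to polar: |I| = 0.0005053 A, ∠I = 160.3°.

I = 0.0005053∠160.3° A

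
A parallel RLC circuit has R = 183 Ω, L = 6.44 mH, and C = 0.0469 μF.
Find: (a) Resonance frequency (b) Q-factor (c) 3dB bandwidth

Step 1 — Resonance: ω₀ = 1/√(LC) = 1/√(0.00644·4.69e-08) = 5.754e+04 rad/s.
Step 2 — f₀ = ω₀/(2π) = 9158 Hz.
Step 3 — Parallel Q: Q = R/(ω₀L) = 183/(5.754e+04·0.00644) = 0.4938.
Step 4 — Bandwidth: Δω = ω₀/Q = 1.165e+05 rad/s; BW = Δω/(2π) = 1.854e+04 Hz.

(a) f₀ = 9158 Hz  (b) Q = 0.4938  (c) BW = 1.854e+04 Hz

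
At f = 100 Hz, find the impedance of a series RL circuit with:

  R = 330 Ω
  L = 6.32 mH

Step 1 — Angular frequency: ω = 2π·f = 2π·100 = 628.3 rad/s.
Step 2 — Component impedances:
  R: Z = R = 330 Ω
  L: Z = jωL = j·628.3·0.00632 = 0 + j3.971 Ω
Step 3 — Series combination: Z_total = R + L = 330 + j3.971 Ω = 330∠0.7° Ω.

Z = 330 + j3.971 Ω = 330∠0.7° Ω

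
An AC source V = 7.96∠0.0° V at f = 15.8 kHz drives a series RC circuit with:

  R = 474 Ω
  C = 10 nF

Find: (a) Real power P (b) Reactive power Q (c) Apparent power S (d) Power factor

Step 1 — Angular frequency: ω = 2π·f = 2π·1.58e+04 = 9.927e+04 rad/s.
Step 2 — Component impedances:
  R: Z = R = 474 Ω
  C: Z = 1/(jωC) = -j/(ω·C) = 0 - j1007 Ω
Step 3 — Series combination: Z_total = R + C = 474 - j1007 Ω = 1113∠-64.8° Ω.
Step 4 — Source phasor: V = 7.96∠0.0° V = 7.96 V.
Step 5 — Current: I = V / Z = 0.003044 + j0.00647 A = 0.00715∠64.8° A.
Step 6 — Complex power: S = V·I* = 0.02423 - j0.0515 VA.
Step 7 — Real power: P = Re(S) = 0.02423 W.
Step 8 — Reactive power: Q = Im(S) = -0.0515 VAR.
Step 9 — Apparent power: |S| = 0.05692 VA.
Step 10 — Power factor: PF = P/|S| = 0.4258 (leading).

(a) P = 0.02423 W  (b) Q = -0.0515 VAR  (c) S = 0.05692 VA  (d) PF = 0.4258 (leading)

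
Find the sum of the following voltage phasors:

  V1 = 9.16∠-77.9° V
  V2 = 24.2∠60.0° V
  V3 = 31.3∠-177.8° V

Step 1 — Convert each phasor to rectangular form:
  V1 = 9.16·(cos(-77.9°) + j·sin(-77.9°)) = 1.92 - j8.956 V
  V2 = 24.2·(cos(60.0°) + j·sin(60.0°)) = 12.1 + j20.96 V
  V3 = 31.3·(cos(-177.8°) + j·sin(-177.8°)) = -31.28 - j1.202 V
Step 2 — Sum components: V_total = -17.26 + j10.8 V.
Step 3 — Convert to polar: |V_total| = 20.36 V, ∠V_total = 148.0°.

V_total = 20.36∠148.0° V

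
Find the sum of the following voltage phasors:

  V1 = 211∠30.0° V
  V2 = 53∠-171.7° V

Step 1 — Convert each phasor to rectangular form:
  V1 = 211·(cos(30.0°) + j·sin(30.0°)) = 182.7 + j105.5 V
  V2 = 53·(cos(-171.7°) + j·sin(-171.7°)) = -52.44 - j7.651 V
Step 2 — Sum components: V_total = 130.3 + j97.85 V.
Step 3 — Convert to polar: |V_total| = 162.9 V, ∠V_total = 36.9°.

V_total = 162.9∠36.9° V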